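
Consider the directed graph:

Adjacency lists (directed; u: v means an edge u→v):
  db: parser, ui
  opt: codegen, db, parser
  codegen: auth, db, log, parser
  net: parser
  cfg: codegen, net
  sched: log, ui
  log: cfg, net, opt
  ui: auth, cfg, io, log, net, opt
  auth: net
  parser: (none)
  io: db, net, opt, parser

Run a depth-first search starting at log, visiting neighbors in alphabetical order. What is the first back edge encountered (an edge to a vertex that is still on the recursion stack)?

ui→cfg

DFS from log (visiting neighbors in alphabetical order); mark gray on enter, black on exit:
log gray
  cfg gray
    codegen gray
      auth gray
        net gray
          parser gray
          parser black
        net black
      auth black
      db gray
        db→parser: parser black — skip
        ui gray
          ui→auth: auth black — skip
          ui→cfg: cfg is gray → back edge
First back edge: ui → cfg.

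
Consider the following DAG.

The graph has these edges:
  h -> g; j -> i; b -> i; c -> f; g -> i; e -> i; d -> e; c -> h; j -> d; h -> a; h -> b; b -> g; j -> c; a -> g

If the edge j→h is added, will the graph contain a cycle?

No

Adding j→h creates a cycle iff h can already reach j.
Explore from h: no path reaches j. The graph stays acyclic.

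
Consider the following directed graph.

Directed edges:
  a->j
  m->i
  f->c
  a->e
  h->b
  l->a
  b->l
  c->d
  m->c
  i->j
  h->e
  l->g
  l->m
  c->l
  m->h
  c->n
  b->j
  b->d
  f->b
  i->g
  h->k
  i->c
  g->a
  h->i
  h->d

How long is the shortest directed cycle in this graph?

3

For each vertex v, BFS finds the shortest path from v back to v.
The shortest such closed walk is l → m → c → l, length 3.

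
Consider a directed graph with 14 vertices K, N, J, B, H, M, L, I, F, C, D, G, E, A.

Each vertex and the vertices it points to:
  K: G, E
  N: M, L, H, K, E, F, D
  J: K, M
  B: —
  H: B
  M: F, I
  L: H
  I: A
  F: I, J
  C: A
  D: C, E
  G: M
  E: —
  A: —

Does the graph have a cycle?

DFS with white/gray/black marking, starting from C:
C gray
  A gray
  A black
C black
K gray
  G gray
    M gray
      F gray
        I gray
          I→A: A black — skip
        I black
        J gray
          J→K: K is gray → back edge
Back edge found, so a cycle exists: K → G → M → F → J → K.

Yes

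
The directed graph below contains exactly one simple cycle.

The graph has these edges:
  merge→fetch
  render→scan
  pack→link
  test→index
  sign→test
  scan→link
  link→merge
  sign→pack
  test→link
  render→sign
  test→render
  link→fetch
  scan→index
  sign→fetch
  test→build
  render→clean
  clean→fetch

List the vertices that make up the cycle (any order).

sign, test, render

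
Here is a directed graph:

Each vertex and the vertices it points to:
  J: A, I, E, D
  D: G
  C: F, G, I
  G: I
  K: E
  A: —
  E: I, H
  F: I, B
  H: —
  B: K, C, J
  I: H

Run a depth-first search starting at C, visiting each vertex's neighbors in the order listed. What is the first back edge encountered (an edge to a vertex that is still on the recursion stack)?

DFS from C (visiting each vertex's neighbors in the order listed); mark gray on enter, black on exit:
C gray
  F gray
    I gray
      H gray
      H black
    I black
    B gray
      K gray
        E gray
          E→I: I black — skip
          E→H: H black — skip
        E black
      K black
      B→C: C is gray → back edge
First back edge: B → C.

B→C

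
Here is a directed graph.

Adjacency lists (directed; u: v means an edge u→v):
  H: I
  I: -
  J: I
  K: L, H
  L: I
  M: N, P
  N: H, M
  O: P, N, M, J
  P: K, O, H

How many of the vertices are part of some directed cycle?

A vertex is on a directed cycle iff it belongs to a strongly connected component of size ≥ 2 (or has a self-loop).
The vertices on cycles are {M, N, O, P} — 4 in total.

4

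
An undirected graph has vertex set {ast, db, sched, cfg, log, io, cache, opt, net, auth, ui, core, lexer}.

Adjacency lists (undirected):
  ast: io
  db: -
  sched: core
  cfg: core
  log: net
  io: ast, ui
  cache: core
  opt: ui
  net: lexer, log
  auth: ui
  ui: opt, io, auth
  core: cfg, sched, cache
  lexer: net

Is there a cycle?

DFS, tracking each vertex's parent; an edge to a visited non-parent vertex closes a cycle.
Start from core:
visit core (parent –)
  visit cfg (parent core)
    cfg–core: parent, skip
  visit sched (parent core)
    sched–core: parent, skip
  visit cache (parent core)
    cache–core: parent, skip
visit ast (parent –)
  visit io (parent ast)
    io–ast: parent, skip
    visit ui (parent io)
      visit opt (parent ui)
        opt–ui: parent, skip
      ui–io: parent, skip
      visit auth (parent ui)
        auth–ui: parent, skip
visit db (parent –)
visit log (parent –)
  visit net (parent log)
    visit lexer (parent net)
      lexer–net: parent, skip
    net–log: parent, skip
No non-parent visited neighbor found — the graph is a forest.

No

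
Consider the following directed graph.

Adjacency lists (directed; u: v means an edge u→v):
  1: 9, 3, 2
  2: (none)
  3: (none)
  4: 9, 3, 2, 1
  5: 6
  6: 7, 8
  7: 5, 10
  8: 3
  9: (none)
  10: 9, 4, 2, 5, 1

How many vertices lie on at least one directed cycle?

A vertex is on a directed cycle iff it belongs to a strongly connected component of size ≥ 2 (or has a self-loop).
The vertices on cycles are {5, 6, 7, 10} — 4 in total.

4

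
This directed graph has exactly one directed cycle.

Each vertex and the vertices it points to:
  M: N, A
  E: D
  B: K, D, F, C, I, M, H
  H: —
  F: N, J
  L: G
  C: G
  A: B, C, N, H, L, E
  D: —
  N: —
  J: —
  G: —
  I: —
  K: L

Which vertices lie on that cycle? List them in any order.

DFS with gray/black marking from A:
A gray
  B gray
    K gray
      L gray
        G gray
        G black
      L black
    K black
    D gray
    D black
    F gray
      N gray
      N black
      J gray
      J black
    F black
    C gray
      C→G: G black — skip
    C black
    I gray
    I black
    M gray
      M→N: N black — skip
      M→A: A is gray → back edge
Back edge closes the cycle A → B → M → A; its vertices are {A, B, M}.

A, B, M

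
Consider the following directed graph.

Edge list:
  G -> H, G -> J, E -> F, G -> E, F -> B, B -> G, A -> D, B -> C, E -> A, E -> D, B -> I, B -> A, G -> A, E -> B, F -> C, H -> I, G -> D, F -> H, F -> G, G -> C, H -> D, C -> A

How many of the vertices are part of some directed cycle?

4

A vertex is on a directed cycle iff it belongs to a strongly connected component of size ≥ 2 (or has a self-loop).
The vertices on cycles are {B, E, F, G} — 4 in total.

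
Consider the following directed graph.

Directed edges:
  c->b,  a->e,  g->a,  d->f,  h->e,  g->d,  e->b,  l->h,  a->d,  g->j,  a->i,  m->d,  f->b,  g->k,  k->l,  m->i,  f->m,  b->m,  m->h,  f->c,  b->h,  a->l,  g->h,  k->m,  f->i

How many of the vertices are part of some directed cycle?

7

A vertex is on a directed cycle iff it belongs to a strongly connected component of size ≥ 2 (or has a self-loop).
The vertices on cycles are {b, c, d, e, f, h, m} — 7 in total.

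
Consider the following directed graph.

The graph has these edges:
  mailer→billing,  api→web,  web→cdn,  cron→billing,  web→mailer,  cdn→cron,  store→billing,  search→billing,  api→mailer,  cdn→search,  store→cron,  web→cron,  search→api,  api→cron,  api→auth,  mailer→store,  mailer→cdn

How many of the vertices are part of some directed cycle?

5

A vertex is on a directed cycle iff it belongs to a strongly connected component of size ≥ 2 (or has a self-loop).
The vertices on cycles are {api, cdn, web, mailer, search} — 5 in total.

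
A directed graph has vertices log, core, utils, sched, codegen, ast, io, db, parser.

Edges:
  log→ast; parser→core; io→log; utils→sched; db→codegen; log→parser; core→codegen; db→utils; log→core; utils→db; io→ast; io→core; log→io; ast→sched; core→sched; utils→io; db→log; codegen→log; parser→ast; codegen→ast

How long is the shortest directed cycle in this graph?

2

For each vertex v, BFS finds the shortest path from v back to v.
The shortest such closed walk is db → utils → db, length 2.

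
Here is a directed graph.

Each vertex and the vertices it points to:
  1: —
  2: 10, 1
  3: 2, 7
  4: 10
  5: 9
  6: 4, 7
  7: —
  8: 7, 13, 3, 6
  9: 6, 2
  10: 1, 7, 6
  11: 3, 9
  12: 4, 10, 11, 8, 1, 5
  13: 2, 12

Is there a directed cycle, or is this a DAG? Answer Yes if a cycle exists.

DFS with white/gray/black marking, starting from 2:
2 gray
  10 gray
    1 gray
    1 black
    7 gray
    7 black
    6 gray
      4 gray
        4→10: 10 is gray → back edge
Back edge found, so a cycle exists: 10 → 6 → 4 → 10.

Yes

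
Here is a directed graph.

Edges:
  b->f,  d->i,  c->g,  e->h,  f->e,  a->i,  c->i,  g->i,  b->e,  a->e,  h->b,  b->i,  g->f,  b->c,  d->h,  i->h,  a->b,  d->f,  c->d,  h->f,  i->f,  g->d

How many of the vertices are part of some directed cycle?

8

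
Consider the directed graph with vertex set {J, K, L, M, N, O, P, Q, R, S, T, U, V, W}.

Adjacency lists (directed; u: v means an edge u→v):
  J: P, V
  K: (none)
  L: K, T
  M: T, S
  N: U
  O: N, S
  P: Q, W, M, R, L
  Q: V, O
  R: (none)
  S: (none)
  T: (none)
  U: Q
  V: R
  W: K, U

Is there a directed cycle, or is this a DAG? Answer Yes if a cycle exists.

Yes

DFS with white/gray/black marking, starting from L:
L gray
  K gray
  K black
  T gray
  T black
L black
J gray
  P gray
    Q gray
      V gray
        R gray
        R black
      V black
      O gray
        N gray
          U gray
            U→Q: Q is gray → back edge
Back edge found, so a cycle exists: Q → O → N → U → Q.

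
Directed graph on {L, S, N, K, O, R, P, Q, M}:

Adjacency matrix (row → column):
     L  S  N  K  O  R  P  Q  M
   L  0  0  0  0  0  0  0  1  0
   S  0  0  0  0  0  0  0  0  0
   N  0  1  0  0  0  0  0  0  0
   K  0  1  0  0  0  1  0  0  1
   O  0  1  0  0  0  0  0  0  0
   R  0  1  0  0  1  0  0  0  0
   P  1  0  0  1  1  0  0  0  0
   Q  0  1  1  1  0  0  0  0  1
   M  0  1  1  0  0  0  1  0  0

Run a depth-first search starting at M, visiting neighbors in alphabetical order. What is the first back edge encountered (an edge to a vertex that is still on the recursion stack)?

DFS from M (visiting neighbors in alphabetical order); mark gray on enter, black on exit:
M gray
  N gray
    S gray
    S black
  N black
  P gray
    K gray
      K→M: M is gray → back edge
First back edge: K → M.

K->M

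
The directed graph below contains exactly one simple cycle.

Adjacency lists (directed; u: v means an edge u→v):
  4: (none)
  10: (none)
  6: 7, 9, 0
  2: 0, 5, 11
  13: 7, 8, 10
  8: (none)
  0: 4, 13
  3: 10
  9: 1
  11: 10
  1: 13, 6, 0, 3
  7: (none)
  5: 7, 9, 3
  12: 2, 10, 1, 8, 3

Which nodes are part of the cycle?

1, 6, 9

DFS with gray/black marking from 1:
1 gray
  13 gray
    7 gray
    7 black
    8 gray
    8 black
    10 gray
    10 black
  13 black
  6 gray
    6→7: 7 black — skip
    9 gray
      9→1: 1 is gray → back edge
Back edge closes the cycle 1 → 6 → 9 → 1; its vertices are {1, 6, 9}.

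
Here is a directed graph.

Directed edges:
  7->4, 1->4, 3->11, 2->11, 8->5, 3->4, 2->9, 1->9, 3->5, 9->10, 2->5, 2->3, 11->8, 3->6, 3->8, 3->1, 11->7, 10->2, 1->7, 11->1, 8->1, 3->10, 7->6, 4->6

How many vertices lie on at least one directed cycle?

7

A vertex is on a directed cycle iff it belongs to a strongly connected component of size ≥ 2 (or has a self-loop).
The vertices on cycles are {1, 2, 3, 8, 9, 10, 11} — 7 in total.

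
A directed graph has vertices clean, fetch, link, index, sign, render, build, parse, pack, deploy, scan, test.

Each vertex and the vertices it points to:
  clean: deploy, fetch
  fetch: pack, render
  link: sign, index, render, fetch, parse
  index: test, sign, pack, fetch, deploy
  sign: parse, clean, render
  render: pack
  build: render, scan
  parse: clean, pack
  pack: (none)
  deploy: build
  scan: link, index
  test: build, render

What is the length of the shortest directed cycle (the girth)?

For each vertex v, BFS finds the shortest path from v back to v.
The shortest such closed walk is scan → index → test → build → scan, length 4.

4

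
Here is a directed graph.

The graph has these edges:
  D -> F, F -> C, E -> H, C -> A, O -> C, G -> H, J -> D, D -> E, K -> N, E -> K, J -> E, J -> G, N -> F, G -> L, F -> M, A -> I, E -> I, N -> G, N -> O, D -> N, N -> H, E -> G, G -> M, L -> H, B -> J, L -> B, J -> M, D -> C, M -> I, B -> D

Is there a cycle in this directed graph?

Yes

DFS with white/gray/black marking, starting from E:
E gray
  G gray
    M gray
      I gray
      I black
    M black
    L gray
      B gray
        J gray
          J→M: M black — skip
          J→G: G is gray → back edge
Back edge found, so a cycle exists: G → L → B → J → G.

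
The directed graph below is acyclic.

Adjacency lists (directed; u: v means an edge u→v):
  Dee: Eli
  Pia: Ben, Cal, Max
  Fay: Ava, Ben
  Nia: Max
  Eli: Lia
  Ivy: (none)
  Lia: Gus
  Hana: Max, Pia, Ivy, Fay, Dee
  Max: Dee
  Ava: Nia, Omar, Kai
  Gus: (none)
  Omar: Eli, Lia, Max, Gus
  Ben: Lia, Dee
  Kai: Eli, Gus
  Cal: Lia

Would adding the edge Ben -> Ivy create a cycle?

Adding Ben→Ivy creates a cycle iff Ivy can already reach Ben.
Explore from Ivy: no path reaches Ben. The graph stays acyclic.

No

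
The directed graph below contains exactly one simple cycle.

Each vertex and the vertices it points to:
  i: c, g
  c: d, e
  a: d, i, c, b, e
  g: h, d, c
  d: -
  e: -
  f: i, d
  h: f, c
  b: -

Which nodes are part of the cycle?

f, g, h, i

DFS with gray/black marking from i:
i gray
  c gray
    d gray
    d black
    e gray
    e black
  c black
  g gray
    h gray
      f gray
        f→i: i is gray → back edge
Back edge closes the cycle i → g → h → f → i; its vertices are {f, g, h, i}.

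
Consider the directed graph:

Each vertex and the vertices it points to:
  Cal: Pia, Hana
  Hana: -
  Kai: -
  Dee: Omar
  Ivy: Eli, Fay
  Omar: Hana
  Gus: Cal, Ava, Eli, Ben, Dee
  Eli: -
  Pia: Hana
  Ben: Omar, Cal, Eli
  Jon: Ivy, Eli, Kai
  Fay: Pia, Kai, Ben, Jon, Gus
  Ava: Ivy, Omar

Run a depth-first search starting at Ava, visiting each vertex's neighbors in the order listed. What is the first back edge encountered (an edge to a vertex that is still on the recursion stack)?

Jon→Ivy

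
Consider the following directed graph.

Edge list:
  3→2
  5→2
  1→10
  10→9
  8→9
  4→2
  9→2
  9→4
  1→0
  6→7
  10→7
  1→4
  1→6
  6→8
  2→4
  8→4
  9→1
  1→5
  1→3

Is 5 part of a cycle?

No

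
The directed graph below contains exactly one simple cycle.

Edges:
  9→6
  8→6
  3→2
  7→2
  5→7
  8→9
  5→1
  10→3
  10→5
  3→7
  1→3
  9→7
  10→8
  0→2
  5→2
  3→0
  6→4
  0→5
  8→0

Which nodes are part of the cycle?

DFS with gray/black marking from 5:
5 gray
  7 gray
    2 gray
    2 black
  7 black
  1 gray
    3 gray
      3→7: 7 black — skip
      3→2: 2 black — skip
      0 gray
        0→5: 5 is gray → back edge
Back edge closes the cycle 5 → 1 → 3 → 0 → 5; its vertices are {0, 1, 3, 5}.

0, 1, 3, 5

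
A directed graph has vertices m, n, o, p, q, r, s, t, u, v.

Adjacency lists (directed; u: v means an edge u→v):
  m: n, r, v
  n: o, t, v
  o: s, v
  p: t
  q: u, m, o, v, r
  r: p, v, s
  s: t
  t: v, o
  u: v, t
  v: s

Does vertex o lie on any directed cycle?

Yes

o is on a cycle iff o can reach itself via ≥1 edge.
o → s → t → o — yes.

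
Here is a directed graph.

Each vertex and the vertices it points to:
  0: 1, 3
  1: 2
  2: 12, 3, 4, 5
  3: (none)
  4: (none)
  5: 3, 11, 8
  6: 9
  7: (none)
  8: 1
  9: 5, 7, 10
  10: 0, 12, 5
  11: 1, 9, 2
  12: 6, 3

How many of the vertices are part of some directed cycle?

10

A vertex is on a directed cycle iff it belongs to a strongly connected component of size ≥ 2 (or has a self-loop).
The vertices on cycles are {0, 1, 2, 5, 6, 8, 9, 10, 11, 12} — 10 in total.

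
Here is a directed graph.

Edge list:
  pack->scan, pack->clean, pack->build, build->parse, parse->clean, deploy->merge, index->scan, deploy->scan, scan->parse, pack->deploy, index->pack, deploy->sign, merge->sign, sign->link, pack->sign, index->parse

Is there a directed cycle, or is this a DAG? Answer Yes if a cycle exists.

No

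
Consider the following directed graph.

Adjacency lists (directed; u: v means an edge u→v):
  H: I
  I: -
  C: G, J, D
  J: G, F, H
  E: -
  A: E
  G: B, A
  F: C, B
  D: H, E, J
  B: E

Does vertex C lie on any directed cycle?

Yes

C is on a cycle iff C can reach itself via ≥1 edge.
C → J → F → C — yes.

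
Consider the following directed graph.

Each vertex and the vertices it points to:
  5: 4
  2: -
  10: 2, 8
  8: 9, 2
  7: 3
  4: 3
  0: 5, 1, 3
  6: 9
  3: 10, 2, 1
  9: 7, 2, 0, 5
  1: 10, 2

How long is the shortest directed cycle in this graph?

5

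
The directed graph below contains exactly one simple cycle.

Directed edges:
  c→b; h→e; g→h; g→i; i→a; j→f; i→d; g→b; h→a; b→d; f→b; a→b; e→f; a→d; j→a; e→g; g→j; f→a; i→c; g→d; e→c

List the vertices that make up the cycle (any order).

DFS with gray/black marking from g:
g gray
  j gray
    f gray
      b gray
        d gray
        d black
      b black
      a gray
        a→b: b black — skip
        a→d: d black — skip
      a black
    f black
    j→a: a black — skip
  j black
  i gray
    i→a: a black — skip
    i→d: d black — skip
    c gray
      c→b: b black — skip
    c black
  i black
  h gray
    h→a: a black — skip
    e gray
      e→g: g is gray → back edge
Back edge closes the cycle g → h → e → g; its vertices are {e, g, h}.

e, g, h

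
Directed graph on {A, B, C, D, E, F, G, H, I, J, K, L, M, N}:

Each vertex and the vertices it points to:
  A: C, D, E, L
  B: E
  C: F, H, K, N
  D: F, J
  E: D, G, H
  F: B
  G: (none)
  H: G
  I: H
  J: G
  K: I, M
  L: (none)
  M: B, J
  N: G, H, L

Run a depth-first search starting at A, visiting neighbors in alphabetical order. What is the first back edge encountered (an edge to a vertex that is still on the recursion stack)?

D->F

DFS from A (visiting neighbors in alphabetical order); mark gray on enter, black on exit:
A gray
  C gray
    F gray
      B gray
        E gray
          D gray
            D→F: F is gray → back edge
First back edge: D → F.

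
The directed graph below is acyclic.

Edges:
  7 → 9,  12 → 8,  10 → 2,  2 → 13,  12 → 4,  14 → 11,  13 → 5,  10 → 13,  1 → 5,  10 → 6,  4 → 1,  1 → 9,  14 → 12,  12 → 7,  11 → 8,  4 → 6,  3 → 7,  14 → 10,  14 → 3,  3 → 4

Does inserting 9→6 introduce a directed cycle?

No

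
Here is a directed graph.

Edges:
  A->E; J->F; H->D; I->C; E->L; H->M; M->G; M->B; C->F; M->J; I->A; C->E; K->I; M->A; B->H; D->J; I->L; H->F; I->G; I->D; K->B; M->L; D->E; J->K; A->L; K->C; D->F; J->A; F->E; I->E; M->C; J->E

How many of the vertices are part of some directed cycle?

7

A vertex is on a directed cycle iff it belongs to a strongly connected component of size ≥ 2 (or has a self-loop).
The vertices on cycles are {B, D, H, I, J, K, M} — 7 in total.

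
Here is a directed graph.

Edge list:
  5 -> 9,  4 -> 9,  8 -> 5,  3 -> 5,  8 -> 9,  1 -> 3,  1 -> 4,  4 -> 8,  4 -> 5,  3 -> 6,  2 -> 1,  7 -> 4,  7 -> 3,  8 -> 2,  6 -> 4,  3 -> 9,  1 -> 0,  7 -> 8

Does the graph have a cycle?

DFS with white/gray/black marking, starting from 4:
4 gray
  5 gray
    9 gray
    9 black
  5 black
  4→9: 9 black — skip
  8 gray
    8→5: 5 black — skip
    2 gray
      1 gray
        1→4: 4 is gray → back edge
Back edge found, so a cycle exists: 4 → 8 → 2 → 1 → 4.

Yes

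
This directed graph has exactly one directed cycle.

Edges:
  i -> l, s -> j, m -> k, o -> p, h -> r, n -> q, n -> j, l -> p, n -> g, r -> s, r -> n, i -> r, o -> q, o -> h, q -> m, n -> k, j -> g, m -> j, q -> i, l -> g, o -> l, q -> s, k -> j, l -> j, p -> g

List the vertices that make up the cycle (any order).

i, n, q, r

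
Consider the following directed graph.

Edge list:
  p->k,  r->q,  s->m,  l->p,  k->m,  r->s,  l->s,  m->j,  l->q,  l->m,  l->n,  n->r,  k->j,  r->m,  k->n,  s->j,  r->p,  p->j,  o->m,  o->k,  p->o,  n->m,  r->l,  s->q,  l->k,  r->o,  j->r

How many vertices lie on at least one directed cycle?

9

A vertex is on a directed cycle iff it belongs to a strongly connected component of size ≥ 2 (or has a self-loop).
The vertices on cycles are {j, k, l, m, n, o, p, r, s} — 9 in total.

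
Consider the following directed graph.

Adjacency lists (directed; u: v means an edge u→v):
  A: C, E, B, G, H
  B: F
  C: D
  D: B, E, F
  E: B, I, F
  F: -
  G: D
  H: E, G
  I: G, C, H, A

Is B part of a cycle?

No

B lies on a cycle iff there is a path from B back to itself.
Exploring from B, it never reaches itself; equivalently, its strongly connected component is a singleton.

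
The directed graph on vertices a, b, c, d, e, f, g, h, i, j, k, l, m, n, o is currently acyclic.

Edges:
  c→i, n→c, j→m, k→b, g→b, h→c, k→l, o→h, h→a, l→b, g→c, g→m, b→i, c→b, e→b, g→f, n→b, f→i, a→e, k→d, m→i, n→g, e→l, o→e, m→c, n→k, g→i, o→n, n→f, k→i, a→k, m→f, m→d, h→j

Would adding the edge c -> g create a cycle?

Adding c→g creates a cycle iff g can already reach c.
Path from g: g → c.
So g → … → c → g is a cycle.

Yes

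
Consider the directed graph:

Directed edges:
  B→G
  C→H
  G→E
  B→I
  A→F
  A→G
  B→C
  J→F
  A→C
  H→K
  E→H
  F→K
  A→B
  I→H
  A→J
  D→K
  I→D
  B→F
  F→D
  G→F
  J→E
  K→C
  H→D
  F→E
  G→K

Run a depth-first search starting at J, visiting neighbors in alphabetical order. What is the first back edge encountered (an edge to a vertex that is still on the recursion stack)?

DFS from J (visiting neighbors in alphabetical order); mark gray on enter, black on exit:
J gray
  E gray
    H gray
      D gray
        K gray
          C gray
            C→H: H is gray → back edge
First back edge: C → H.

C→H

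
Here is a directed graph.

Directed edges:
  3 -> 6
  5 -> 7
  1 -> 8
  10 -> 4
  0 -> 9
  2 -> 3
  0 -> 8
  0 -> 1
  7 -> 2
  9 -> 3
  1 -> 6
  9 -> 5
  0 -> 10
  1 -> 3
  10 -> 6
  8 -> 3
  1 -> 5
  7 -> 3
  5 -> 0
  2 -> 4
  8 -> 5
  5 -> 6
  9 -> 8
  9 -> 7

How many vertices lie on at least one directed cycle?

5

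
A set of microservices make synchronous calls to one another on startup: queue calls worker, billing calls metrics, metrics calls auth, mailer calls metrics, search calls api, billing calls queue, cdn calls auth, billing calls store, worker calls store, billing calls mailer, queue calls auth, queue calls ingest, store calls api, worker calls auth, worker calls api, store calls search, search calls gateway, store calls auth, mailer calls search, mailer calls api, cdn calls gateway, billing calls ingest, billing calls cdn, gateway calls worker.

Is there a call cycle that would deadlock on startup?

Yes

DFS with white/gray/black marking, starting from search:
search gray
  gateway gray
    worker gray
      api gray
      api black
      auth gray
      auth black
      store gray
        store→auth: auth black — skip
        store→search: search is gray → back edge
Back edge found, so a cycle exists: search → gateway → worker → store → search.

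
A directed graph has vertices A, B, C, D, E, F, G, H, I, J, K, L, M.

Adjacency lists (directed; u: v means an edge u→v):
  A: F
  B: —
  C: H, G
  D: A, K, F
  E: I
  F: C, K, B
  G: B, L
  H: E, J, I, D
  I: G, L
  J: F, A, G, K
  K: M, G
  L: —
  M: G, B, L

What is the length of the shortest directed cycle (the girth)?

For each vertex v, BFS finds the shortest path from v back to v.
The shortest such closed walk is C → H → D → F → C, length 4.

4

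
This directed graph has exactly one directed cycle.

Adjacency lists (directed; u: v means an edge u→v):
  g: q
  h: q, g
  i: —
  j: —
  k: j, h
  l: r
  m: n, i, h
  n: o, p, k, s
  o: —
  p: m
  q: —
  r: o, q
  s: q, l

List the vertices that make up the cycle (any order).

m, n, p

DFS with gray/black marking from m:
m gray
  n gray
    o gray
    o black
    p gray
      p→m: m is gray → back edge
Back edge closes the cycle m → n → p → m; its vertices are {m, n, p}.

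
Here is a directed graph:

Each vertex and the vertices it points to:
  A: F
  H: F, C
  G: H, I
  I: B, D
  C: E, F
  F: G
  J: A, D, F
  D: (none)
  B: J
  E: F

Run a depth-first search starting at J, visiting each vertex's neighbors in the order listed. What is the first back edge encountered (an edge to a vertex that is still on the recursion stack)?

H→F

DFS from J (visiting each vertex's neighbors in the order listed); mark gray on enter, black on exit:
J gray
  A gray
    F gray
      G gray
        H gray
          H→F: F is gray → back edge
First back edge: H → F.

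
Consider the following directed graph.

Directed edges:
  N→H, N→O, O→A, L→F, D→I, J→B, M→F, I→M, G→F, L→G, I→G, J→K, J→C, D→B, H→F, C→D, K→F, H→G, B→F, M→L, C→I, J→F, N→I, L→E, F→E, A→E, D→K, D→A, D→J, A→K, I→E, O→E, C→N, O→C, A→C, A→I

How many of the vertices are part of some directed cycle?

A vertex is on a directed cycle iff it belongs to a strongly connected component of size ≥ 2 (or has a self-loop).
The vertices on cycles are {A, C, D, J, N, O} — 6 in total.

6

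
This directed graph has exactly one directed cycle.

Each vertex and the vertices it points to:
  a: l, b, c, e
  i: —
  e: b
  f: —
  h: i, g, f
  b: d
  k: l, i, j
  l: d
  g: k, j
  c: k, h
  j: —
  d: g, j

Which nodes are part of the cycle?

d, g, k, l

DFS with gray/black marking from k:
k gray
  l gray
    d gray
      g gray
        g→k: k is gray → back edge
Back edge closes the cycle k → l → d → g → k; its vertices are {d, g, k, l}.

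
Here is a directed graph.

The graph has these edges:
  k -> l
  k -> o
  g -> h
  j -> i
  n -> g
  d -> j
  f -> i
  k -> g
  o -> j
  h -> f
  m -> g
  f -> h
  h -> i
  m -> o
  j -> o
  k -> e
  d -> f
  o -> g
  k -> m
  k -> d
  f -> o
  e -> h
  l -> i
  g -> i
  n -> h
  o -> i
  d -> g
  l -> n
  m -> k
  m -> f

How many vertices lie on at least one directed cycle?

7

A vertex is on a directed cycle iff it belongs to a strongly connected component of size ≥ 2 (or has a self-loop).
The vertices on cycles are {f, g, h, j, k, m, o} — 7 in total.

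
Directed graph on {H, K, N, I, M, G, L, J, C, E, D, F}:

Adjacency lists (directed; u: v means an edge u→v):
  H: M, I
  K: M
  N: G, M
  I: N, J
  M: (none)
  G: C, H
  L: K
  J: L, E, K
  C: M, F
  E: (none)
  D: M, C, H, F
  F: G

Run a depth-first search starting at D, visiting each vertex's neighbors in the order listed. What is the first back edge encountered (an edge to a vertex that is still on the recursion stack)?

DFS from D (visiting each vertex's neighbors in the order listed); mark gray on enter, black on exit:
D gray
  M gray
  M black
  C gray
    C→M: M black — skip
    F gray
      G gray
        G→C: C is gray → back edge
First back edge: G → C.

G→C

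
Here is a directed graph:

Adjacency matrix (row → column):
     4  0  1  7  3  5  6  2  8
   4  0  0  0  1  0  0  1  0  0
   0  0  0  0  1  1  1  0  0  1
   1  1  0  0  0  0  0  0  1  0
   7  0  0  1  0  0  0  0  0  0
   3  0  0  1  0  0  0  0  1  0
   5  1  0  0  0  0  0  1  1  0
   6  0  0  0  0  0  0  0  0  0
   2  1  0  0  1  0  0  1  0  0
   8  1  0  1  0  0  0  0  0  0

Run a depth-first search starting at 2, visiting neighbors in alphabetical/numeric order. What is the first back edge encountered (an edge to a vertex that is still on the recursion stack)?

DFS from 2 (visiting neighbors in alphabetical/numeric order); mark gray on enter, black on exit:
2 gray
  4 gray
    6 gray
    6 black
    7 gray
      1 gray
        1→2: 2 is gray → back edge
First back edge: 1 → 2.

1->2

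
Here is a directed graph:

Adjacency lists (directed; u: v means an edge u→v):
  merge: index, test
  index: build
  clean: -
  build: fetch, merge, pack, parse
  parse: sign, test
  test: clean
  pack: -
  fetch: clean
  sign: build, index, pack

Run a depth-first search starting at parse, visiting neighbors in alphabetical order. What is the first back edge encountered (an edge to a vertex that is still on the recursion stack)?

index→build

DFS from parse (visiting neighbors in alphabetical order); mark gray on enter, black on exit:
parse gray
  sign gray
    build gray
      fetch gray
        clean gray
        clean black
      fetch black
      merge gray
        index gray
          index→build: build is gray → back edge
First back edge: index → build.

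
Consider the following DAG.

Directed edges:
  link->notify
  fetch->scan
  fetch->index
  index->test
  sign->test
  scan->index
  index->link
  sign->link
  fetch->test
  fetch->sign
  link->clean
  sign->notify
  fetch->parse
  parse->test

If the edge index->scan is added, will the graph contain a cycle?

Adding index→scan creates a cycle iff scan can already reach index.
Path from scan: scan → index.
So scan → … → index → scan is a cycle.

Yes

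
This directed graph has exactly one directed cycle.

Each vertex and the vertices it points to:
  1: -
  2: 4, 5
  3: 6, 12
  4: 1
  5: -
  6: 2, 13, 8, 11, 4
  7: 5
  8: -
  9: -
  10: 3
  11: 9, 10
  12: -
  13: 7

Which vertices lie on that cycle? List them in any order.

3, 6, 10, 11

DFS with gray/black marking from 3:
3 gray
  6 gray
    2 gray
      4 gray
        1 gray
        1 black
      4 black
      5 gray
      5 black
    2 black
    13 gray
      7 gray
        7→5: 5 black — skip
      7 black
    13 black
    8 gray
    8 black
    11 gray
      9 gray
      9 black
      10 gray
        10→3: 3 is gray → back edge
Back edge closes the cycle 3 → 6 → 11 → 10 → 3; its vertices are {3, 6, 10, 11}.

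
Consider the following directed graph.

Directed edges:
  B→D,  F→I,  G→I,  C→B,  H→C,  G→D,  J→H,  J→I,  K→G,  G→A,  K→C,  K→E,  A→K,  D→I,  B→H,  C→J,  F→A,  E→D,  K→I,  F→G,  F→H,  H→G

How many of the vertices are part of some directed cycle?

7

A vertex is on a directed cycle iff it belongs to a strongly connected component of size ≥ 2 (or has a self-loop).
The vertices on cycles are {A, B, C, G, H, J, K} — 7 in total.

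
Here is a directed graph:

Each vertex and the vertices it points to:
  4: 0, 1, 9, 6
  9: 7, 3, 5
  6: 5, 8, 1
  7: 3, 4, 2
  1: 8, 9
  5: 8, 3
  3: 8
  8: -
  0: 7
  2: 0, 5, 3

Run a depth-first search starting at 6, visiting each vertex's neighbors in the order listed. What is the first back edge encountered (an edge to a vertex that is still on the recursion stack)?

0->7

DFS from 6 (visiting each vertex's neighbors in the order listed); mark gray on enter, black on exit:
6 gray
  5 gray
    8 gray
    8 black
    3 gray
      3→8: 8 black — skip
    3 black
  5 black
  6→8: 8 black — skip
  1 gray
    1→8: 8 black — skip
    9 gray
      7 gray
        7→3: 3 black — skip
        4 gray
          0 gray
            0→7: 7 is gray → back edge
First back edge: 0 → 7.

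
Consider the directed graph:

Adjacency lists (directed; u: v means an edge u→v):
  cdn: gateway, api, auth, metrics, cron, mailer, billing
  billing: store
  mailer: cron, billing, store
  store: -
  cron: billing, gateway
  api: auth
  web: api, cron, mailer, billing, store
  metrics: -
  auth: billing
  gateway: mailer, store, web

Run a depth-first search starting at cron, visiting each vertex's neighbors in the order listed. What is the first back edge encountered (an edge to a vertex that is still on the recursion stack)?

mailer→cron

DFS from cron (visiting each vertex's neighbors in the order listed); mark gray on enter, black on exit:
cron gray
  billing gray
    store gray
    store black
  billing black
  gateway gray
    mailer gray
      mailer→cron: cron is gray → back edge
First back edge: mailer → cron.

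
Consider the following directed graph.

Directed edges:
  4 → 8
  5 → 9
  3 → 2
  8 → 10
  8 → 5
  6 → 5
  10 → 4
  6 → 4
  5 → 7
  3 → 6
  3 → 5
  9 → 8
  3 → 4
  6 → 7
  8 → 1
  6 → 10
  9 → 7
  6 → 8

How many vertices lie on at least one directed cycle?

A vertex is on a directed cycle iff it belongs to a strongly connected component of size ≥ 2 (or has a self-loop).
The vertices on cycles are {4, 5, 8, 9, 10} — 5 in total.

5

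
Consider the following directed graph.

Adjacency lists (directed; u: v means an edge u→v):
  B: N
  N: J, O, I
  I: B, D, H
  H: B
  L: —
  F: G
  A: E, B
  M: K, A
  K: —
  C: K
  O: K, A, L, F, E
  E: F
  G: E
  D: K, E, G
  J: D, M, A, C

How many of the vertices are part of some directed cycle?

11

A vertex is on a directed cycle iff it belongs to a strongly connected component of size ≥ 2 (or has a self-loop).
The vertices on cycles are {A, B, E, F, G, H, I, J, M, N, O} — 11 in total.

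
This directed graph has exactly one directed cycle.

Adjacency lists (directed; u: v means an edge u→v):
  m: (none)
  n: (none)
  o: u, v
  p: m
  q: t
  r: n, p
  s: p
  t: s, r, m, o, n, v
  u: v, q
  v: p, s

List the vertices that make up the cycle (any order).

o, q, t, u

DFS with gray/black marking from t:
t gray
  s gray
    p gray
      m gray
      m black
    p black
  s black
  r gray
    n gray
    n black
    r→p: p black — skip
  r black
  t→m: m black — skip
  o gray
    u gray
      v gray
        v→p: p black — skip
        v→s: s black — skip
      v black
      q gray
        q→t: t is gray → back edge
Back edge closes the cycle t → o → u → q → t; its vertices are {o, q, t, u}.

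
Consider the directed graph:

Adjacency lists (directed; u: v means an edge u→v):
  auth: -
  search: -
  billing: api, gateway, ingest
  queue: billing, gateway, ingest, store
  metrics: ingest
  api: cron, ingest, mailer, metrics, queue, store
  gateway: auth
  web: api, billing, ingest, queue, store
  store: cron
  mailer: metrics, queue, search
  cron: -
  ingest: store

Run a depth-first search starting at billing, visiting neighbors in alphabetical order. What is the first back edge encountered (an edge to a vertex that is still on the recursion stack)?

DFS from billing (visiting neighbors in alphabetical order); mark gray on enter, black on exit:
billing gray
  api gray
    cron gray
    cron black
    ingest gray
      store gray
        store→cron: cron black — skip
      store black
    ingest black
    mailer gray
      metrics gray
        metrics→ingest: ingest black — skip
      metrics black
      queue gray
        queue→billing: billing is gray → back edge
First back edge: queue → billing.

queue->billing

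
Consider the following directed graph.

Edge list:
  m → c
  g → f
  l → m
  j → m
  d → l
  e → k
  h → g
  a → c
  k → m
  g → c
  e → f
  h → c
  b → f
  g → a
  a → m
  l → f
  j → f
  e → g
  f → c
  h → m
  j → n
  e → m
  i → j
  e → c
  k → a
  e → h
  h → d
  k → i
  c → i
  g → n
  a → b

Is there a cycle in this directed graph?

Yes

DFS with white/gray/black marking, starting from l:
l gray
  f gray
    c gray
      i gray
        j gray
          n gray
          n black
          j→f: f is gray → back edge
Back edge found, so a cycle exists: f → c → i → j → f.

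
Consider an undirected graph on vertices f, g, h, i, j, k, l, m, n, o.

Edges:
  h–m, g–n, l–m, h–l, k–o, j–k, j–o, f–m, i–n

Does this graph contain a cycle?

Yes

DFS, tracking each vertex's parent; an edge to a visited non-parent vertex closes a cycle.
Start from l:
visit l (parent –)
  visit m (parent l)
    m–l: parent, skip
    visit h (parent m)
      h–l: l visited and ≠ parent → cycle
Cycle: l – m – h – l.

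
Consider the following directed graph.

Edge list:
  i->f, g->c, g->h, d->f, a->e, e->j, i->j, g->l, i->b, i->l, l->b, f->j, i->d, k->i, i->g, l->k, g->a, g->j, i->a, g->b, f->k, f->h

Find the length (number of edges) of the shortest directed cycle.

3

For each vertex v, BFS finds the shortest path from v back to v.
The shortest such closed walk is f → k → i → f, length 3.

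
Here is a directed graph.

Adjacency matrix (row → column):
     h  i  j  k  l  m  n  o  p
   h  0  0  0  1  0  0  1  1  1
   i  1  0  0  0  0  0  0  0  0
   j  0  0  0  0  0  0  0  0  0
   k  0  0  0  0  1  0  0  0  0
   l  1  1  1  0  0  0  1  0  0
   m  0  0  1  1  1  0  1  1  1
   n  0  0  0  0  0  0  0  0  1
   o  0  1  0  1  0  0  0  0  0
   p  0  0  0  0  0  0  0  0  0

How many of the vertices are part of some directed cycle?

5

A vertex is on a directed cycle iff it belongs to a strongly connected component of size ≥ 2 (or has a self-loop).
The vertices on cycles are {h, i, k, l, o} — 5 in total.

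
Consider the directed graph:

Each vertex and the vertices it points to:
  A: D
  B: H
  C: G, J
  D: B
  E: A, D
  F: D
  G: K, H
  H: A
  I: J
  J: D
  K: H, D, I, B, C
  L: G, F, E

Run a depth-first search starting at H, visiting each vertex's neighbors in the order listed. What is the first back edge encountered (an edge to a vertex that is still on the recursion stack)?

DFS from H (visiting each vertex's neighbors in the order listed); mark gray on enter, black on exit:
H gray
  A gray
    D gray
      B gray
        B→H: H is gray → back edge
First back edge: B → H.

B→H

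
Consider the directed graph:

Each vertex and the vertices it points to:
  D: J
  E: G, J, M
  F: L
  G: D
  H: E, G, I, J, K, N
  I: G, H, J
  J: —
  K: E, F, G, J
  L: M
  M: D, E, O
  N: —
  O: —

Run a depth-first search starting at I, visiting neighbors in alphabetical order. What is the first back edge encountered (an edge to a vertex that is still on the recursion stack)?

DFS from I (visiting neighbors in alphabetical order); mark gray on enter, black on exit:
I gray
  G gray
    D gray
      J gray
      J black
    D black
  G black
  H gray
    E gray
      E→G: G black — skip
      E→J: J black — skip
      M gray
        M→D: D black — skip
        M→E: E is gray → back edge
First back edge: M → E.

M->E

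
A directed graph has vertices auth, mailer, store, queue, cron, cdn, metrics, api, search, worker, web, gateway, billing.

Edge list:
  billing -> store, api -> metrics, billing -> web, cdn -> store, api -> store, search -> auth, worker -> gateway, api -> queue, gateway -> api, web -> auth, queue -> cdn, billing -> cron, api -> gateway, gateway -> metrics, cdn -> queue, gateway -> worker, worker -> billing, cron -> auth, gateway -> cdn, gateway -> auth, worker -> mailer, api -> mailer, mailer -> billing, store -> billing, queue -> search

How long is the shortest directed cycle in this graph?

2

For each vertex v, BFS finds the shortest path from v back to v.
The shortest such closed walk is gateway → worker → gateway, length 2.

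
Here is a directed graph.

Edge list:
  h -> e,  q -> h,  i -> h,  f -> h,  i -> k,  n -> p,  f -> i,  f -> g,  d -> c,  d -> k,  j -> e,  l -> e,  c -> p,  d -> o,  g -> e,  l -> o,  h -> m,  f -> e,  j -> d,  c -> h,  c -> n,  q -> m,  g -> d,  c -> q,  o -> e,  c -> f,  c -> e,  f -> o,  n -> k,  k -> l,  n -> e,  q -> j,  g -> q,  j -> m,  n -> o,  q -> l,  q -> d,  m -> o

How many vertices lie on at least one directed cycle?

6

A vertex is on a directed cycle iff it belongs to a strongly connected component of size ≥ 2 (or has a self-loop).
The vertices on cycles are {c, d, f, g, j, q} — 6 in total.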